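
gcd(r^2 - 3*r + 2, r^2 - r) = r - 1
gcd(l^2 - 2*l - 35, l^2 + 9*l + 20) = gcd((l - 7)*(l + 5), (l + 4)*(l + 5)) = l + 5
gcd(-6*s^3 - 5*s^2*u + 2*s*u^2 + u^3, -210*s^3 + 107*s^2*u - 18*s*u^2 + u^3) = 1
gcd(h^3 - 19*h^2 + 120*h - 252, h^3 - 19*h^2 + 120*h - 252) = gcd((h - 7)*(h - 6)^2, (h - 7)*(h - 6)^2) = h^3 - 19*h^2 + 120*h - 252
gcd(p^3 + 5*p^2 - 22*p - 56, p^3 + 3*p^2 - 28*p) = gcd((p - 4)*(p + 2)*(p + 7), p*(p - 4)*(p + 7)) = p^2 + 3*p - 28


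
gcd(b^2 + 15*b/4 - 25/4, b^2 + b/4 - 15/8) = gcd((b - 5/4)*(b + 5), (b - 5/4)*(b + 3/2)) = b - 5/4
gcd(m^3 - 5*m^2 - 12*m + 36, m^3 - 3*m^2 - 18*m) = m^2 - 3*m - 18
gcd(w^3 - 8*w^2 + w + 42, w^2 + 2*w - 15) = w - 3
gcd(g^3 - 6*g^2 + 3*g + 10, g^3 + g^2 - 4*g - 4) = g^2 - g - 2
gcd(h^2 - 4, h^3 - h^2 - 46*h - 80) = h + 2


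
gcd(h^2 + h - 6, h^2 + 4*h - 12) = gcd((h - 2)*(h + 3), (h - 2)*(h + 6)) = h - 2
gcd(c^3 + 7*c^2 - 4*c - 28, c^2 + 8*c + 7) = c + 7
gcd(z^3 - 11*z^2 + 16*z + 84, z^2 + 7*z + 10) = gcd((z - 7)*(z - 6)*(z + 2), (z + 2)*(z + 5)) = z + 2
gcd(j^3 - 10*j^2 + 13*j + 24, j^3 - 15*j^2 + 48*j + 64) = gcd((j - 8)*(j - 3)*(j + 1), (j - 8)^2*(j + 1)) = j^2 - 7*j - 8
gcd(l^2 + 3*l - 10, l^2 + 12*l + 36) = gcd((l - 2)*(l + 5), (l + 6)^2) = 1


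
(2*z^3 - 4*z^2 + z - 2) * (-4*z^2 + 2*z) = -8*z^5 + 20*z^4 - 12*z^3 + 10*z^2 - 4*z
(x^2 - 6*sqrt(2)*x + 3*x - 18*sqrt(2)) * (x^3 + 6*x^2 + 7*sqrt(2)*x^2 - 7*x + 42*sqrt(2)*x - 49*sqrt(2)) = x^5 + sqrt(2)*x^4 + 9*x^4 - 73*x^3 + 9*sqrt(2)*x^3 - 777*x^2 + 11*sqrt(2)*x^2 - 924*x - 21*sqrt(2)*x + 1764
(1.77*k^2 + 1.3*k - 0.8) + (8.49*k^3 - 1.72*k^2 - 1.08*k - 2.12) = 8.49*k^3 + 0.05*k^2 + 0.22*k - 2.92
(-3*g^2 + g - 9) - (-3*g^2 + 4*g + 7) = -3*g - 16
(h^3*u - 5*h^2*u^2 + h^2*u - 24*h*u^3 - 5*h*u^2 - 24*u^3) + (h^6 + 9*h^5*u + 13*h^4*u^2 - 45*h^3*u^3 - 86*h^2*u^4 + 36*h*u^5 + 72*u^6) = h^6 + 9*h^5*u + 13*h^4*u^2 - 45*h^3*u^3 + h^3*u - 86*h^2*u^4 - 5*h^2*u^2 + h^2*u + 36*h*u^5 - 24*h*u^3 - 5*h*u^2 + 72*u^6 - 24*u^3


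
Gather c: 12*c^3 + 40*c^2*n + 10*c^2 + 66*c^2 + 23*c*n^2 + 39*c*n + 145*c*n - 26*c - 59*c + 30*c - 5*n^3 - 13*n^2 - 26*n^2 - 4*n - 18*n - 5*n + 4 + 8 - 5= 12*c^3 + c^2*(40*n + 76) + c*(23*n^2 + 184*n - 55) - 5*n^3 - 39*n^2 - 27*n + 7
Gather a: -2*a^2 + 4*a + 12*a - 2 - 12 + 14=-2*a^2 + 16*a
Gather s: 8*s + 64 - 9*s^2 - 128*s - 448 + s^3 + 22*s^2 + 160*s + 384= s^3 + 13*s^2 + 40*s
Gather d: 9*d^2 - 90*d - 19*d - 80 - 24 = 9*d^2 - 109*d - 104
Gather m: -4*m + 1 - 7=-4*m - 6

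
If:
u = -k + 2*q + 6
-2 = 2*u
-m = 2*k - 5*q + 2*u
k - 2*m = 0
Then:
No Solution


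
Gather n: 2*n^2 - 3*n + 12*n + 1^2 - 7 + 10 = 2*n^2 + 9*n + 4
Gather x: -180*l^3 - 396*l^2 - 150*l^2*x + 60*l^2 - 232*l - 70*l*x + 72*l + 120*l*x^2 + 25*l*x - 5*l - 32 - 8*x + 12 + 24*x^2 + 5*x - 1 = -180*l^3 - 336*l^2 - 165*l + x^2*(120*l + 24) + x*(-150*l^2 - 45*l - 3) - 21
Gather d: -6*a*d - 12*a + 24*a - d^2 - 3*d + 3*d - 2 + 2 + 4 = -6*a*d + 12*a - d^2 + 4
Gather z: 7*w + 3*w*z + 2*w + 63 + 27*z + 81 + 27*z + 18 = 9*w + z*(3*w + 54) + 162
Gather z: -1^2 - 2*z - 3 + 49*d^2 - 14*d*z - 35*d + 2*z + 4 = 49*d^2 - 14*d*z - 35*d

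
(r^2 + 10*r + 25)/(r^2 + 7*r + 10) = (r + 5)/(r + 2)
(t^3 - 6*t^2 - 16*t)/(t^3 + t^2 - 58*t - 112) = t/(t + 7)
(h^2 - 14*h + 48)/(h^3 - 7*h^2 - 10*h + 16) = (h - 6)/(h^2 + h - 2)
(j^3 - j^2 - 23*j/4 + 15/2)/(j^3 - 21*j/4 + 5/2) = (2*j - 3)/(2*j - 1)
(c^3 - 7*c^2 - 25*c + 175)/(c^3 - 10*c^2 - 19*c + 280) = (c - 5)/(c - 8)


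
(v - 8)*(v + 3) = v^2 - 5*v - 24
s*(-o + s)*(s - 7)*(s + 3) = -o*s^3 + 4*o*s^2 + 21*o*s + s^4 - 4*s^3 - 21*s^2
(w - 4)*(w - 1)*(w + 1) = w^3 - 4*w^2 - w + 4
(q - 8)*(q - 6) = q^2 - 14*q + 48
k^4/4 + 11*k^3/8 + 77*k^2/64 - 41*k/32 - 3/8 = (k/4 + 1/2)*(k - 3/4)*(k + 1/4)*(k + 4)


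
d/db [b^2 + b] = 2*b + 1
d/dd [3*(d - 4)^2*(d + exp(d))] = 3*(d - 4)*(2*d + (d - 4)*(exp(d) + 1) + 2*exp(d))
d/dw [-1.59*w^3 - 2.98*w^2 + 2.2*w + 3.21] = -4.77*w^2 - 5.96*w + 2.2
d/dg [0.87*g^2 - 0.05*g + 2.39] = 1.74*g - 0.05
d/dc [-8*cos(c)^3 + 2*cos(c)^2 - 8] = 4*(6*cos(c) - 1)*sin(c)*cos(c)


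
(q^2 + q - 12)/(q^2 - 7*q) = (q^2 + q - 12)/(q*(q - 7))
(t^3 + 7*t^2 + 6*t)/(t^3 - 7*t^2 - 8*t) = (t + 6)/(t - 8)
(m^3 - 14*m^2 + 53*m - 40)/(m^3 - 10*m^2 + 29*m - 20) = (m - 8)/(m - 4)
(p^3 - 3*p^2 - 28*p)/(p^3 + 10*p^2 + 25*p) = (p^2 - 3*p - 28)/(p^2 + 10*p + 25)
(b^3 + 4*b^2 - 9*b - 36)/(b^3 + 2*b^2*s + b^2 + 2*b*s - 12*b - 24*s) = (b + 3)/(b + 2*s)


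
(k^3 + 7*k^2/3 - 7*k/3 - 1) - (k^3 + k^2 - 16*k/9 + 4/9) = 4*k^2/3 - 5*k/9 - 13/9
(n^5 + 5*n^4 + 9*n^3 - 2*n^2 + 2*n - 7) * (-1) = -n^5 - 5*n^4 - 9*n^3 + 2*n^2 - 2*n + 7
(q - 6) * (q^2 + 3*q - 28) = q^3 - 3*q^2 - 46*q + 168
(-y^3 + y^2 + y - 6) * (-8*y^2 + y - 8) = 8*y^5 - 9*y^4 + y^3 + 41*y^2 - 14*y + 48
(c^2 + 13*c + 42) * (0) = 0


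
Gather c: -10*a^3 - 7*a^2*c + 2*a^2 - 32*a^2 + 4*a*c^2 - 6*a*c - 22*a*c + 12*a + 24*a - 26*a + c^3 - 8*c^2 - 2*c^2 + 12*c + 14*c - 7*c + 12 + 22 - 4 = -10*a^3 - 30*a^2 + 10*a + c^3 + c^2*(4*a - 10) + c*(-7*a^2 - 28*a + 19) + 30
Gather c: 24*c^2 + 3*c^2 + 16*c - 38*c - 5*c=27*c^2 - 27*c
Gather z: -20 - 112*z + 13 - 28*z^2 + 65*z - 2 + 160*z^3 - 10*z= 160*z^3 - 28*z^2 - 57*z - 9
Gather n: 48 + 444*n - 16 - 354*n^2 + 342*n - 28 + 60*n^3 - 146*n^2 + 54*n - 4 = 60*n^3 - 500*n^2 + 840*n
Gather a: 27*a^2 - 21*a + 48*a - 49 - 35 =27*a^2 + 27*a - 84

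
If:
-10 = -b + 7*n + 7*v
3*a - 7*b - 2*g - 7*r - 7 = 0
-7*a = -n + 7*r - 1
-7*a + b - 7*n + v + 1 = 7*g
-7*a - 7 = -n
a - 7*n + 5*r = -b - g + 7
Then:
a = -24363/22477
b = -9484/3211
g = 27236/22477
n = -1886/3211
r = 8/7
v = -24/19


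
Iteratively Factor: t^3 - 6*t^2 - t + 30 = (t + 2)*(t^2 - 8*t + 15) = (t - 5)*(t + 2)*(t - 3)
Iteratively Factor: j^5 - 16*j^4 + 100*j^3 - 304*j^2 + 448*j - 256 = (j - 2)*(j^4 - 14*j^3 + 72*j^2 - 160*j + 128) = (j - 2)^2*(j^3 - 12*j^2 + 48*j - 64) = (j - 4)*(j - 2)^2*(j^2 - 8*j + 16) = (j - 4)^2*(j - 2)^2*(j - 4)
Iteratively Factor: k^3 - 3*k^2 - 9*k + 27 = (k + 3)*(k^2 - 6*k + 9) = (k - 3)*(k + 3)*(k - 3)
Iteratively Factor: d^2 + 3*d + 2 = (d + 2)*(d + 1)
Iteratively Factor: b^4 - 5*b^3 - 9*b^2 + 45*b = (b - 3)*(b^3 - 2*b^2 - 15*b) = (b - 5)*(b - 3)*(b^2 + 3*b) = b*(b - 5)*(b - 3)*(b + 3)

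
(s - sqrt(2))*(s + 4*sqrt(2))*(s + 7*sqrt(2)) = s^3 + 10*sqrt(2)*s^2 + 34*s - 56*sqrt(2)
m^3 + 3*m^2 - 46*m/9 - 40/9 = (m - 5/3)*(m + 2/3)*(m + 4)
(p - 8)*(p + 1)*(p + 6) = p^3 - p^2 - 50*p - 48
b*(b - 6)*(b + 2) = b^3 - 4*b^2 - 12*b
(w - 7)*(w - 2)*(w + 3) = w^3 - 6*w^2 - 13*w + 42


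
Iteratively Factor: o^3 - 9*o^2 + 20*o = (o - 4)*(o^2 - 5*o) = o*(o - 4)*(o - 5)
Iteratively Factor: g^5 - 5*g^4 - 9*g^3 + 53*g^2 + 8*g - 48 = (g - 4)*(g^4 - g^3 - 13*g^2 + g + 12) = (g - 4)*(g - 1)*(g^3 - 13*g - 12) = (g - 4)*(g - 1)*(g + 3)*(g^2 - 3*g - 4) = (g - 4)*(g - 1)*(g + 1)*(g + 3)*(g - 4)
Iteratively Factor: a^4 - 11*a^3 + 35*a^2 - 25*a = (a)*(a^3 - 11*a^2 + 35*a - 25) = a*(a - 1)*(a^2 - 10*a + 25) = a*(a - 5)*(a - 1)*(a - 5)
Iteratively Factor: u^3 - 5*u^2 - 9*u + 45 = (u - 5)*(u^2 - 9) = (u - 5)*(u + 3)*(u - 3)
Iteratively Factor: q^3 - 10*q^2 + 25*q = (q)*(q^2 - 10*q + 25) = q*(q - 5)*(q - 5)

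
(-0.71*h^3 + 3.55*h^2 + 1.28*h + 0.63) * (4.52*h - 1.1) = -3.2092*h^4 + 16.827*h^3 + 1.8806*h^2 + 1.4396*h - 0.693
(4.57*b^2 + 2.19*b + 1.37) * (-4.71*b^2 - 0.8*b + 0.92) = -21.5247*b^4 - 13.9709*b^3 - 4.0003*b^2 + 0.9188*b + 1.2604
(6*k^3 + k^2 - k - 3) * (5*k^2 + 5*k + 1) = 30*k^5 + 35*k^4 + 6*k^3 - 19*k^2 - 16*k - 3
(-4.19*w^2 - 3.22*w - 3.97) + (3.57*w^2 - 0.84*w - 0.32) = -0.620000000000001*w^2 - 4.06*w - 4.29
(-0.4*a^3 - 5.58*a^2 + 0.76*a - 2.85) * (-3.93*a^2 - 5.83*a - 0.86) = 1.572*a^5 + 24.2614*a^4 + 29.8886*a^3 + 11.5685*a^2 + 15.9619*a + 2.451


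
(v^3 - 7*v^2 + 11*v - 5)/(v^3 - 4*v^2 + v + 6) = (v^3 - 7*v^2 + 11*v - 5)/(v^3 - 4*v^2 + v + 6)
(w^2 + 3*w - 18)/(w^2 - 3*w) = (w + 6)/w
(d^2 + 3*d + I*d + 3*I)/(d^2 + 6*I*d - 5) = (d + 3)/(d + 5*I)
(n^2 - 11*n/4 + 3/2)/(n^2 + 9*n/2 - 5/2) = (4*n^2 - 11*n + 6)/(2*(2*n^2 + 9*n - 5))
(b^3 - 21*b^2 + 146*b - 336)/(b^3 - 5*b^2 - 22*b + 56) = (b^2 - 14*b + 48)/(b^2 + 2*b - 8)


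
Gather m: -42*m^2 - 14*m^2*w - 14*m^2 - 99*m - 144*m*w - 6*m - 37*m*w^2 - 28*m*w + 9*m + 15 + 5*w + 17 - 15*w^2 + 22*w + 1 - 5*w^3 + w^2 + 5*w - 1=m^2*(-14*w - 56) + m*(-37*w^2 - 172*w - 96) - 5*w^3 - 14*w^2 + 32*w + 32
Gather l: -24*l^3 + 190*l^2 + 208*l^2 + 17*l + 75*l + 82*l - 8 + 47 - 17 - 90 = -24*l^3 + 398*l^2 + 174*l - 68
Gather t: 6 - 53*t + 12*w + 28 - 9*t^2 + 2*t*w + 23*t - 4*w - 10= -9*t^2 + t*(2*w - 30) + 8*w + 24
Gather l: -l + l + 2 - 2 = 0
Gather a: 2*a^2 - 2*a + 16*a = 2*a^2 + 14*a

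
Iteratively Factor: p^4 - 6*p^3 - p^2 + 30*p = (p)*(p^3 - 6*p^2 - p + 30) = p*(p - 3)*(p^2 - 3*p - 10) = p*(p - 3)*(p + 2)*(p - 5)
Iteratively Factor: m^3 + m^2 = (m)*(m^2 + m) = m^2*(m + 1)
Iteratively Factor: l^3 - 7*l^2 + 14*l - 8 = (l - 2)*(l^2 - 5*l + 4) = (l - 4)*(l - 2)*(l - 1)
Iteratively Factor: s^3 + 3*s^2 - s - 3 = (s - 1)*(s^2 + 4*s + 3) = (s - 1)*(s + 3)*(s + 1)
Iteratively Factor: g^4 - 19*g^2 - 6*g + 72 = (g - 2)*(g^3 + 2*g^2 - 15*g - 36) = (g - 2)*(g + 3)*(g^2 - g - 12) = (g - 4)*(g - 2)*(g + 3)*(g + 3)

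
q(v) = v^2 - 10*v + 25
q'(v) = 2*v - 10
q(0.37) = 21.44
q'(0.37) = -9.26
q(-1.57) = 43.16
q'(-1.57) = -13.14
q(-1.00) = 36.00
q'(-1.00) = -12.00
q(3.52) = 2.19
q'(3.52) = -2.96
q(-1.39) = 40.83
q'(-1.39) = -12.78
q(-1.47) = 41.86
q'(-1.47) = -12.94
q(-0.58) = 31.14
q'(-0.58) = -11.16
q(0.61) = 19.27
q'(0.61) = -8.78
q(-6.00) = 121.00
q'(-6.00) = -22.00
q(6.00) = 1.00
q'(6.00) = 2.00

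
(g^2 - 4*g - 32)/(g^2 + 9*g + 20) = (g - 8)/(g + 5)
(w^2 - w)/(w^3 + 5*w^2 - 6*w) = 1/(w + 6)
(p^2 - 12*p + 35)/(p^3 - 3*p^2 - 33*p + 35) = (p - 5)/(p^2 + 4*p - 5)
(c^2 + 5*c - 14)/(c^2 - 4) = (c + 7)/(c + 2)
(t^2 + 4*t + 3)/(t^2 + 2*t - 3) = (t + 1)/(t - 1)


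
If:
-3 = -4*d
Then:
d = 3/4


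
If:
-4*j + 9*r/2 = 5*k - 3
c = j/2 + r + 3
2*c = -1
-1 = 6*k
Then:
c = -1/2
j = -143/75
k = -1/6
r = -191/75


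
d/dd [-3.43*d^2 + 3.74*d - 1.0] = 3.74 - 6.86*d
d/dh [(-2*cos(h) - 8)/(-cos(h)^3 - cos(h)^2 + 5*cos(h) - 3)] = 2*(15*cos(h) + cos(2*h) + 24)*sin(h)/((cos(h) - 1)^3*(cos(h) + 3)^2)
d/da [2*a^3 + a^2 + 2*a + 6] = 6*a^2 + 2*a + 2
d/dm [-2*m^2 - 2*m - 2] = -4*m - 2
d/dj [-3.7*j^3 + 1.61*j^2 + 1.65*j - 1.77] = -11.1*j^2 + 3.22*j + 1.65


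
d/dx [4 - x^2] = -2*x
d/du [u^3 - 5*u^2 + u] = 3*u^2 - 10*u + 1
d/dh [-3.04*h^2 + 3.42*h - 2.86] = 3.42 - 6.08*h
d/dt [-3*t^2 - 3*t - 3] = -6*t - 3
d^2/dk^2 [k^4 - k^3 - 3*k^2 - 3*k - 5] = 12*k^2 - 6*k - 6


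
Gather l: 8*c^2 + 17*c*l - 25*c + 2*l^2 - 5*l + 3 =8*c^2 - 25*c + 2*l^2 + l*(17*c - 5) + 3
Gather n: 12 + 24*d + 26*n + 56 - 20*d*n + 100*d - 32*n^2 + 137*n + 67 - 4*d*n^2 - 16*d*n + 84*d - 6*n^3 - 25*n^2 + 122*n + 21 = 208*d - 6*n^3 + n^2*(-4*d - 57) + n*(285 - 36*d) + 156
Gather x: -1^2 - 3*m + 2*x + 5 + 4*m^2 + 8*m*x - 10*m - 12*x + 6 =4*m^2 - 13*m + x*(8*m - 10) + 10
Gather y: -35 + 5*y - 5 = 5*y - 40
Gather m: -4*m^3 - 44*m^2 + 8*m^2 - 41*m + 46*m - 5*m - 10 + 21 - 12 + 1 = -4*m^3 - 36*m^2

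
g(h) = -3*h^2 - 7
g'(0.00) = 0.00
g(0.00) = -7.00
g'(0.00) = 0.00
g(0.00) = -7.00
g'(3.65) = -21.90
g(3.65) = -46.97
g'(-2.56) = 15.36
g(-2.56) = -26.66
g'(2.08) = -12.48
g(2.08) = -19.98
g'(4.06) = -24.36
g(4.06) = -56.45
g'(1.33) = -7.98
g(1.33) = -12.31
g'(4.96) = -29.76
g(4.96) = -80.80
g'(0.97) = -5.82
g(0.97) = -9.82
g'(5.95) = -35.70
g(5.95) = -113.21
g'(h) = -6*h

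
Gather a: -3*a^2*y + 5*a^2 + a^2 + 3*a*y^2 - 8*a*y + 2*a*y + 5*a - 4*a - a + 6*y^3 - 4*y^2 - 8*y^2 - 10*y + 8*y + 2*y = a^2*(6 - 3*y) + a*(3*y^2 - 6*y) + 6*y^3 - 12*y^2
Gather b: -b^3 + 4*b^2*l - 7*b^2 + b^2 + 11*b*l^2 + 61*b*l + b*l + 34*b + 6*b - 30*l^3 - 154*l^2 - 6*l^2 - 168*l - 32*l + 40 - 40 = -b^3 + b^2*(4*l - 6) + b*(11*l^2 + 62*l + 40) - 30*l^3 - 160*l^2 - 200*l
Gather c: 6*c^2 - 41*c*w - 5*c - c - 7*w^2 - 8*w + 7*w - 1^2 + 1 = 6*c^2 + c*(-41*w - 6) - 7*w^2 - w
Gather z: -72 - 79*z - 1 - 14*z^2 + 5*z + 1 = -14*z^2 - 74*z - 72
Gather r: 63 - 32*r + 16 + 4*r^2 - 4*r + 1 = 4*r^2 - 36*r + 80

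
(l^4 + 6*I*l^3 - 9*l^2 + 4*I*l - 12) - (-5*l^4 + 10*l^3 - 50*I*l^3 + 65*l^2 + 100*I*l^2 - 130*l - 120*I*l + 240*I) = 6*l^4 - 10*l^3 + 56*I*l^3 - 74*l^2 - 100*I*l^2 + 130*l + 124*I*l - 12 - 240*I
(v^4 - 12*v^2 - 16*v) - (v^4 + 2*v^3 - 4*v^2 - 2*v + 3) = -2*v^3 - 8*v^2 - 14*v - 3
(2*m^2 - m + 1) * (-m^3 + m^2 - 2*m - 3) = -2*m^5 + 3*m^4 - 6*m^3 - 3*m^2 + m - 3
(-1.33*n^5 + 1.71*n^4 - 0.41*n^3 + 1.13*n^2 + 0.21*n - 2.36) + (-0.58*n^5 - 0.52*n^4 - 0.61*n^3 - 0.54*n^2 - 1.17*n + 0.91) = -1.91*n^5 + 1.19*n^4 - 1.02*n^3 + 0.59*n^2 - 0.96*n - 1.45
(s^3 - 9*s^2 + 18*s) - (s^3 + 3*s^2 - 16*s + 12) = -12*s^2 + 34*s - 12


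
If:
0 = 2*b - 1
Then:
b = 1/2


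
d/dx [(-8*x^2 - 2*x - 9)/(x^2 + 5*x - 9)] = (-38*x^2 + 162*x + 63)/(x^4 + 10*x^3 + 7*x^2 - 90*x + 81)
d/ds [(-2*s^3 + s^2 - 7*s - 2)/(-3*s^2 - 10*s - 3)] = (6*s^4 + 40*s^3 - 13*s^2 - 18*s + 1)/(9*s^4 + 60*s^3 + 118*s^2 + 60*s + 9)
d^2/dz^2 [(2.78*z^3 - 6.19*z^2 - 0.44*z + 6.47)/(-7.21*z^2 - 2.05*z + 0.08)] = (2.27373675443232e-13*z^5 + 4.54747350886464e-13*z^4 - 163.80949*z^3 - 1993.86489*z^2 - 572.36301*z - 61.62059)/(374.805361*z^6 + 319.702215*z^5 + 78.423891*z^4 + 1.520485*z^3 - 0.870168*z^2 + 0.03936*z - 0.000512)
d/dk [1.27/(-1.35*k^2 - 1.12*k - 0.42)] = (3.429*k + 1.4224)/(1.35*k^2 + 1.12*k + 0.42)^2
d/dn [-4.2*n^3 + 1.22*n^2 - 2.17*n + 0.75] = -12.6*n^2 + 2.44*n - 2.17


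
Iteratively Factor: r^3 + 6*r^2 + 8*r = (r)*(r^2 + 6*r + 8) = r*(r + 4)*(r + 2)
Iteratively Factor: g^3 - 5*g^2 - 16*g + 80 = (g + 4)*(g^2 - 9*g + 20) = (g - 4)*(g + 4)*(g - 5)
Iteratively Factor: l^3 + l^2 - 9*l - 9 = (l + 3)*(l^2 - 2*l - 3) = (l + 1)*(l + 3)*(l - 3)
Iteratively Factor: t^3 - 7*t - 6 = (t + 1)*(t^2 - t - 6) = (t + 1)*(t + 2)*(t - 3)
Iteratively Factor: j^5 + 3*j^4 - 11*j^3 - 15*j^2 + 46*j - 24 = (j + 3)*(j^4 - 11*j^2 + 18*j - 8) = (j + 3)*(j + 4)*(j^3 - 4*j^2 + 5*j - 2) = (j - 2)*(j + 3)*(j + 4)*(j^2 - 2*j + 1) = (j - 2)*(j - 1)*(j + 3)*(j + 4)*(j - 1)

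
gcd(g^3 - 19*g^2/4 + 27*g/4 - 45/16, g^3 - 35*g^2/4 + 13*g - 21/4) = g - 3/4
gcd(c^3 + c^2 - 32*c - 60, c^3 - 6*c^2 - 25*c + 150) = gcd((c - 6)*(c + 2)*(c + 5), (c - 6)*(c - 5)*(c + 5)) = c^2 - c - 30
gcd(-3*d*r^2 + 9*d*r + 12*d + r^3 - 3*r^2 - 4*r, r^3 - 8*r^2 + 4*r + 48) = r - 4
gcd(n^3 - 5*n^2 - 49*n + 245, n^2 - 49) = n^2 - 49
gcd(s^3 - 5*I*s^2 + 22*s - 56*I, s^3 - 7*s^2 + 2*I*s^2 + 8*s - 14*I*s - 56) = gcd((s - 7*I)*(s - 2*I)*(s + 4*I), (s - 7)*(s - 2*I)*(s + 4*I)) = s^2 + 2*I*s + 8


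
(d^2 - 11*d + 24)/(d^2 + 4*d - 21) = (d - 8)/(d + 7)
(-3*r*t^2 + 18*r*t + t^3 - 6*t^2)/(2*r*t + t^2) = (-3*r*t + 18*r + t^2 - 6*t)/(2*r + t)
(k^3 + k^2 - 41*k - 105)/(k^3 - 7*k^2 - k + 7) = (k^2 + 8*k + 15)/(k^2 - 1)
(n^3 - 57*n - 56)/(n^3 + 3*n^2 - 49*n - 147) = (n^2 - 7*n - 8)/(n^2 - 4*n - 21)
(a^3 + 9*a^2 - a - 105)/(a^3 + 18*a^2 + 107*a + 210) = (a - 3)/(a + 6)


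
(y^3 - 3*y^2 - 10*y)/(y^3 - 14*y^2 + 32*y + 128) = y*(y - 5)/(y^2 - 16*y + 64)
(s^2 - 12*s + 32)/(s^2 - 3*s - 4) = (s - 8)/(s + 1)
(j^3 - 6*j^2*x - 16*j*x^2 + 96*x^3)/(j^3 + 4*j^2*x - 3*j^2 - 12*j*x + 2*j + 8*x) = (j^2 - 10*j*x + 24*x^2)/(j^2 - 3*j + 2)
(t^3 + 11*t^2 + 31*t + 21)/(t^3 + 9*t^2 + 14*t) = (t^2 + 4*t + 3)/(t*(t + 2))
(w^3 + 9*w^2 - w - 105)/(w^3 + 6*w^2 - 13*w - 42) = (w + 5)/(w + 2)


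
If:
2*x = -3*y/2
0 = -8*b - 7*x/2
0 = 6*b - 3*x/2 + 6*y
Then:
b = 0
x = 0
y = 0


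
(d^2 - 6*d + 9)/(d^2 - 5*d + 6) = (d - 3)/(d - 2)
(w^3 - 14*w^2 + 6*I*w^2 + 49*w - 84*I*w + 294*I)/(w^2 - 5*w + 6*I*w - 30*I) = (w^2 - 14*w + 49)/(w - 5)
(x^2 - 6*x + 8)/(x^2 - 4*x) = (x - 2)/x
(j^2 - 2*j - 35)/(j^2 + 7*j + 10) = (j - 7)/(j + 2)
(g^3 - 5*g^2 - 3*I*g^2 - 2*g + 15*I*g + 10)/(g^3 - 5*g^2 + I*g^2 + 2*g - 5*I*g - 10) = (g - 2*I)/(g + 2*I)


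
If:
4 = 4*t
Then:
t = 1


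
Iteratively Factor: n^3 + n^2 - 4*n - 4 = (n + 2)*(n^2 - n - 2) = (n + 1)*(n + 2)*(n - 2)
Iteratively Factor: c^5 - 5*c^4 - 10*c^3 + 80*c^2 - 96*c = (c + 4)*(c^4 - 9*c^3 + 26*c^2 - 24*c) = c*(c + 4)*(c^3 - 9*c^2 + 26*c - 24) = c*(c - 2)*(c + 4)*(c^2 - 7*c + 12) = c*(c - 3)*(c - 2)*(c + 4)*(c - 4)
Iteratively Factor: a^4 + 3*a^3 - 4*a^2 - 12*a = (a)*(a^3 + 3*a^2 - 4*a - 12) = a*(a + 3)*(a^2 - 4) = a*(a + 2)*(a + 3)*(a - 2)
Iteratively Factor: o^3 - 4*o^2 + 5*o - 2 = (o - 2)*(o^2 - 2*o + 1) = (o - 2)*(o - 1)*(o - 1)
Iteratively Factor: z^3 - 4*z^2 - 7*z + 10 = (z - 5)*(z^2 + z - 2) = (z - 5)*(z + 2)*(z - 1)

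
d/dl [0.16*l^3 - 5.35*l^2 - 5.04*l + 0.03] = 0.48*l^2 - 10.7*l - 5.04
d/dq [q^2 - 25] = 2*q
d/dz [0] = 0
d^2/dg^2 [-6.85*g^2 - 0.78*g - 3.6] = -13.7000000000000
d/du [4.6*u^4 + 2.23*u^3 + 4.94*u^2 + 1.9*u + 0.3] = 18.4*u^3 + 6.69*u^2 + 9.88*u + 1.9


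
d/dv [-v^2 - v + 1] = -2*v - 1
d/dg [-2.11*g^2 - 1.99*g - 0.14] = -4.22*g - 1.99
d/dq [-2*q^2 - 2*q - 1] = -4*q - 2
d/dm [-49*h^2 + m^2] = 2*m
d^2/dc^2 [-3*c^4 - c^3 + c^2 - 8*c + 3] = -36*c^2 - 6*c + 2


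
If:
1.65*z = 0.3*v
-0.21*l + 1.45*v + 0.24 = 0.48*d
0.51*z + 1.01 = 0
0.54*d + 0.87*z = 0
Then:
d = 3.19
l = -81.36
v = -10.89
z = -1.98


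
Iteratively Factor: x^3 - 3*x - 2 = (x + 1)*(x^2 - x - 2) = (x + 1)^2*(x - 2)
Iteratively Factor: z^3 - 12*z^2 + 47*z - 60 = (z - 3)*(z^2 - 9*z + 20) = (z - 4)*(z - 3)*(z - 5)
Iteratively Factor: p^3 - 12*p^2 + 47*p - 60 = (p - 3)*(p^2 - 9*p + 20) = (p - 5)*(p - 3)*(p - 4)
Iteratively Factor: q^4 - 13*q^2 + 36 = (q + 3)*(q^3 - 3*q^2 - 4*q + 12) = (q + 2)*(q + 3)*(q^2 - 5*q + 6) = (q - 2)*(q + 2)*(q + 3)*(q - 3)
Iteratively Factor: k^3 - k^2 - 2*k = (k + 1)*(k^2 - 2*k) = (k - 2)*(k + 1)*(k)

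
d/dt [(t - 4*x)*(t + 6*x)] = 2*t + 2*x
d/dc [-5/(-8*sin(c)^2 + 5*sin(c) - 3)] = 5*(5 - 16*sin(c))*cos(c)/(8*sin(c)^2 - 5*sin(c) + 3)^2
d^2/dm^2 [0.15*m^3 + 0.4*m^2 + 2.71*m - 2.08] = 0.9*m + 0.8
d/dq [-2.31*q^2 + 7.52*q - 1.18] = 7.52 - 4.62*q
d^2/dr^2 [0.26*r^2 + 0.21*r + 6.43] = 0.520000000000000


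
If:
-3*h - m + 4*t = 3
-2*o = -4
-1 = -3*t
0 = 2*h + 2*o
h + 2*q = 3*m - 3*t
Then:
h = -2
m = 13/3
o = 2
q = 7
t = 1/3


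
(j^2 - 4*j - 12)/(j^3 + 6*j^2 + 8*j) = (j - 6)/(j*(j + 4))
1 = 1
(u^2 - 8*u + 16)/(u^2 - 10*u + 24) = (u - 4)/(u - 6)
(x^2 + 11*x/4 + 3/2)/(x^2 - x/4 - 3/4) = (x + 2)/(x - 1)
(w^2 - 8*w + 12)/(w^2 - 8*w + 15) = (w^2 - 8*w + 12)/(w^2 - 8*w + 15)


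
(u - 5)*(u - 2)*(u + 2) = u^3 - 5*u^2 - 4*u + 20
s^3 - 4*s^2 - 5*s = s*(s - 5)*(s + 1)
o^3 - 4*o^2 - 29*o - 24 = (o - 8)*(o + 1)*(o + 3)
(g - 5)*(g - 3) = g^2 - 8*g + 15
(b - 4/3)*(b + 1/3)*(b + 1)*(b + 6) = b^4 + 6*b^3 - 13*b^2/9 - 82*b/9 - 8/3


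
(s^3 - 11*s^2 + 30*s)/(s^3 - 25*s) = (s - 6)/(s + 5)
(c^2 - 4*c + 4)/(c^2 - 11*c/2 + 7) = 2*(c - 2)/(2*c - 7)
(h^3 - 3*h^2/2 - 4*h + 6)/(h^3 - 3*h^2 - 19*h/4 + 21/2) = 2*(h - 2)/(2*h - 7)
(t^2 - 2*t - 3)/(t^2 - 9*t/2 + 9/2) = 2*(t + 1)/(2*t - 3)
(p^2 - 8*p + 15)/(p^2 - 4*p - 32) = (-p^2 + 8*p - 15)/(-p^2 + 4*p + 32)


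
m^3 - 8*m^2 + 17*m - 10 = (m - 5)*(m - 2)*(m - 1)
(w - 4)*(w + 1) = w^2 - 3*w - 4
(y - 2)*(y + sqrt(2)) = y^2 - 2*y + sqrt(2)*y - 2*sqrt(2)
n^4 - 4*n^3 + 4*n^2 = n^2*(n - 2)^2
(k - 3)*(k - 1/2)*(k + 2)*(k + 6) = k^4 + 9*k^3/2 - 29*k^2/2 - 30*k + 18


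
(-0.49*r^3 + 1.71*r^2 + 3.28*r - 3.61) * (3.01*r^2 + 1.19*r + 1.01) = -1.4749*r^5 + 4.564*r^4 + 11.4128*r^3 - 5.2358*r^2 - 0.9831*r - 3.6461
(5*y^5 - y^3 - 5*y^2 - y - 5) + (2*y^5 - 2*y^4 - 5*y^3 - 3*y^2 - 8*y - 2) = 7*y^5 - 2*y^4 - 6*y^3 - 8*y^2 - 9*y - 7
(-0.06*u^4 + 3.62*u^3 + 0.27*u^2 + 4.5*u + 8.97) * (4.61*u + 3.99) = -0.2766*u^5 + 16.4488*u^4 + 15.6885*u^3 + 21.8223*u^2 + 59.3067*u + 35.7903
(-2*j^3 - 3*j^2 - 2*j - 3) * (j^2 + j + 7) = -2*j^5 - 5*j^4 - 19*j^3 - 26*j^2 - 17*j - 21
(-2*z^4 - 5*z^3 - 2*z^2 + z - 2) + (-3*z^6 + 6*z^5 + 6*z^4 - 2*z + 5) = -3*z^6 + 6*z^5 + 4*z^4 - 5*z^3 - 2*z^2 - z + 3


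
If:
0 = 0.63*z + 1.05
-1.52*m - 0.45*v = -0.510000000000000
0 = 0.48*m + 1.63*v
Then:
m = 0.37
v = -0.11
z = -1.67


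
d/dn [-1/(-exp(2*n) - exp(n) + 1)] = (-2*exp(n) - 1)*exp(n)/(exp(2*n) + exp(n) - 1)^2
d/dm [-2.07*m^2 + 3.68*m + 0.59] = 3.68 - 4.14*m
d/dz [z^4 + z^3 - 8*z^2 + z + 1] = 4*z^3 + 3*z^2 - 16*z + 1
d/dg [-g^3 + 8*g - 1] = 8 - 3*g^2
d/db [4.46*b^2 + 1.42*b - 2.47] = 8.92*b + 1.42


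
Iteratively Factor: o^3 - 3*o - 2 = (o - 2)*(o^2 + 2*o + 1) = (o - 2)*(o + 1)*(o + 1)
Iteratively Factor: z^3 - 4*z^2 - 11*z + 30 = (z + 3)*(z^2 - 7*z + 10) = (z - 2)*(z + 3)*(z - 5)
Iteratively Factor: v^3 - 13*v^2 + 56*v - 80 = (v - 5)*(v^2 - 8*v + 16) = (v - 5)*(v - 4)*(v - 4)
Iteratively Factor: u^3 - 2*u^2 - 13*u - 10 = (u + 1)*(u^2 - 3*u - 10) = (u - 5)*(u + 1)*(u + 2)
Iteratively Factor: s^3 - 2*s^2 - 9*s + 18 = (s - 3)*(s^2 + s - 6) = (s - 3)*(s + 3)*(s - 2)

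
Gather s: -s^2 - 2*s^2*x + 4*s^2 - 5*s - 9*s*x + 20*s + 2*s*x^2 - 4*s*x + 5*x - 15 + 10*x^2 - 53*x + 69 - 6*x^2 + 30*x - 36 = s^2*(3 - 2*x) + s*(2*x^2 - 13*x + 15) + 4*x^2 - 18*x + 18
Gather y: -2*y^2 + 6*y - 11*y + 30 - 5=-2*y^2 - 5*y + 25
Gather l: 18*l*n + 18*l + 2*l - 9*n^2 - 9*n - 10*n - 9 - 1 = l*(18*n + 20) - 9*n^2 - 19*n - 10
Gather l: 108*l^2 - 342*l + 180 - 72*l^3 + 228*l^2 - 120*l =-72*l^3 + 336*l^2 - 462*l + 180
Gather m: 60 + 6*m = 6*m + 60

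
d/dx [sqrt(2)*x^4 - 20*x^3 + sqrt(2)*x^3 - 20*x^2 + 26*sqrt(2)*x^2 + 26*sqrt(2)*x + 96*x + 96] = 4*sqrt(2)*x^3 - 60*x^2 + 3*sqrt(2)*x^2 - 40*x + 52*sqrt(2)*x + 26*sqrt(2) + 96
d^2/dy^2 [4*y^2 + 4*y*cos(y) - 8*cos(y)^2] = -4*y*cos(y) - 32*sin(y)^2 - 8*sin(y) + 24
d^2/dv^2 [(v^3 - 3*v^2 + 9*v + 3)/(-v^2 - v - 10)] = 6*(-v^3 - 43*v^2 - 13*v + 139)/(v^6 + 3*v^5 + 33*v^4 + 61*v^3 + 330*v^2 + 300*v + 1000)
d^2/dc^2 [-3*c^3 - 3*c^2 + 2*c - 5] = -18*c - 6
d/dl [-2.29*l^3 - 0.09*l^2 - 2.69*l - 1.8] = -6.87*l^2 - 0.18*l - 2.69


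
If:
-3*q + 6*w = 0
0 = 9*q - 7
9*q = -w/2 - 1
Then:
No Solution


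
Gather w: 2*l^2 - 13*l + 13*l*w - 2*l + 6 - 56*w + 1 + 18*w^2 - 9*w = 2*l^2 - 15*l + 18*w^2 + w*(13*l - 65) + 7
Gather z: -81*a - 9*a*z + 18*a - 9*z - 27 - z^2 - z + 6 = -63*a - z^2 + z*(-9*a - 10) - 21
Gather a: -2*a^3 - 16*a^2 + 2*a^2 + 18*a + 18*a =-2*a^3 - 14*a^2 + 36*a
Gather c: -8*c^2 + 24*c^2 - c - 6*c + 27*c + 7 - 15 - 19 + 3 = 16*c^2 + 20*c - 24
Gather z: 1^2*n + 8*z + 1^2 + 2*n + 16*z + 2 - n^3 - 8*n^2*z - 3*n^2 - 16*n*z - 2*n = -n^3 - 3*n^2 + n + z*(-8*n^2 - 16*n + 24) + 3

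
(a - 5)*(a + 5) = a^2 - 25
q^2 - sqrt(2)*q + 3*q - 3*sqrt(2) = (q + 3)*(q - sqrt(2))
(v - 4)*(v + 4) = v^2 - 16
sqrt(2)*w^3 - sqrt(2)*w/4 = w*(w - 1/2)*(sqrt(2)*w + sqrt(2)/2)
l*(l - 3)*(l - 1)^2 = l^4 - 5*l^3 + 7*l^2 - 3*l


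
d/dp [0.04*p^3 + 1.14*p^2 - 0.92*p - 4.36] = 0.12*p^2 + 2.28*p - 0.92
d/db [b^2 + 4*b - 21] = 2*b + 4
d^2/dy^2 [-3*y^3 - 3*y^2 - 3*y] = -18*y - 6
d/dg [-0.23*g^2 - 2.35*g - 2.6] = -0.46*g - 2.35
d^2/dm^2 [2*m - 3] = 0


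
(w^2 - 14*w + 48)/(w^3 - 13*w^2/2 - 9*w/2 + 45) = 2*(w - 8)/(2*w^2 - w - 15)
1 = 1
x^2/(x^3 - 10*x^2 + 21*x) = x/(x^2 - 10*x + 21)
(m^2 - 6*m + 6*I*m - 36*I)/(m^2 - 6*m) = (m + 6*I)/m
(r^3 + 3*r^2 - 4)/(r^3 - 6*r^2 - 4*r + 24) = (r^2 + r - 2)/(r^2 - 8*r + 12)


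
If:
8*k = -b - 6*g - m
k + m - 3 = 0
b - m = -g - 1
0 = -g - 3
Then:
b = 10/3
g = -3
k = 5/3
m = 4/3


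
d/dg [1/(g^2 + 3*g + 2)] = (-2*g - 3)/(g^2 + 3*g + 2)^2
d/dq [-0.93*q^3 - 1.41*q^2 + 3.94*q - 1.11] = -2.79*q^2 - 2.82*q + 3.94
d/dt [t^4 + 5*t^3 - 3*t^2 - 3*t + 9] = 4*t^3 + 15*t^2 - 6*t - 3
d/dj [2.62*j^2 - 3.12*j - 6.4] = 5.24*j - 3.12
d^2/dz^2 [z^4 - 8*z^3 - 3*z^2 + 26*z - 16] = 12*z^2 - 48*z - 6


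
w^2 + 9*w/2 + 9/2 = (w + 3/2)*(w + 3)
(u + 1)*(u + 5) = u^2 + 6*u + 5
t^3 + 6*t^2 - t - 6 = (t - 1)*(t + 1)*(t + 6)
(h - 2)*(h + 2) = h^2 - 4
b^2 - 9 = (b - 3)*(b + 3)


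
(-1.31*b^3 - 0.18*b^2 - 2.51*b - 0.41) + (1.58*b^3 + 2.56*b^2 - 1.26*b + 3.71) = 0.27*b^3 + 2.38*b^2 - 3.77*b + 3.3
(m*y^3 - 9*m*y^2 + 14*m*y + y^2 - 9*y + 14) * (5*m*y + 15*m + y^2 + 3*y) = 5*m^2*y^4 - 30*m^2*y^3 - 65*m^2*y^2 + 210*m^2*y + m*y^5 - 6*m*y^4 - 8*m*y^3 + 12*m*y^2 - 65*m*y + 210*m + y^4 - 6*y^3 - 13*y^2 + 42*y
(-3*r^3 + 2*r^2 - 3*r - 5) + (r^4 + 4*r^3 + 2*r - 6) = r^4 + r^3 + 2*r^2 - r - 11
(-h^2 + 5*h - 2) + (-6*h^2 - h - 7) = -7*h^2 + 4*h - 9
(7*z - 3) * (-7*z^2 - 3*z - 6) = -49*z^3 - 33*z + 18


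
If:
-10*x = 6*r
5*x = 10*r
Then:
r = 0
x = 0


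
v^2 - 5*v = v*(v - 5)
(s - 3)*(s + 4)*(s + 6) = s^3 + 7*s^2 - 6*s - 72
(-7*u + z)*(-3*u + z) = 21*u^2 - 10*u*z + z^2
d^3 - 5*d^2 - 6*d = d*(d - 6)*(d + 1)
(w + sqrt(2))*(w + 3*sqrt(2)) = w^2 + 4*sqrt(2)*w + 6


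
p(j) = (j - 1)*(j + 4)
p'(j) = 2*j + 3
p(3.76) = 21.42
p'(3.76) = 10.52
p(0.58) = -1.92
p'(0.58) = 4.16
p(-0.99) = -5.99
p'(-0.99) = 1.02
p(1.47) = 2.57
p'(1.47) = 5.94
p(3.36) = 17.37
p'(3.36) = 9.72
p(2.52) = 9.91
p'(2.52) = 8.04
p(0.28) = -3.08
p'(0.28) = 3.56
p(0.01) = -3.97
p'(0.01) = 3.02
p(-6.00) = 14.00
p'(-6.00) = -9.00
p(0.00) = -4.00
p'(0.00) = 3.00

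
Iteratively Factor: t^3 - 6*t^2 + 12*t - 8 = (t - 2)*(t^2 - 4*t + 4) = (t - 2)^2*(t - 2)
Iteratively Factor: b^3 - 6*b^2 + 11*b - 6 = (b - 3)*(b^2 - 3*b + 2) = (b - 3)*(b - 2)*(b - 1)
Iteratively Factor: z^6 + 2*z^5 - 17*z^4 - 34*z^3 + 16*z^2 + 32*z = (z + 4)*(z^5 - 2*z^4 - 9*z^3 + 2*z^2 + 8*z) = (z + 2)*(z + 4)*(z^4 - 4*z^3 - z^2 + 4*z) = z*(z + 2)*(z + 4)*(z^3 - 4*z^2 - z + 4) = z*(z + 1)*(z + 2)*(z + 4)*(z^2 - 5*z + 4) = z*(z - 1)*(z + 1)*(z + 2)*(z + 4)*(z - 4)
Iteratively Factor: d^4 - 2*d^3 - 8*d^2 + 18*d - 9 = (d - 3)*(d^3 + d^2 - 5*d + 3) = (d - 3)*(d - 1)*(d^2 + 2*d - 3) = (d - 3)*(d - 1)^2*(d + 3)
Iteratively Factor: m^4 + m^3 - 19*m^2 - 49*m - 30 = (m + 1)*(m^3 - 19*m - 30) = (m + 1)*(m + 2)*(m^2 - 2*m - 15) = (m + 1)*(m + 2)*(m + 3)*(m - 5)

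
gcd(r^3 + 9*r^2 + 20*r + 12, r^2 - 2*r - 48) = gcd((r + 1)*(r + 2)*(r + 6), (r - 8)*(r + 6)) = r + 6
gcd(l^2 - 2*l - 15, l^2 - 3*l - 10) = l - 5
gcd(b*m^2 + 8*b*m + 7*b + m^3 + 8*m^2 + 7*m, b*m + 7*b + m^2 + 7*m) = b*m + 7*b + m^2 + 7*m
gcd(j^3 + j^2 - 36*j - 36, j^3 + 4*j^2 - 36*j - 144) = j^2 - 36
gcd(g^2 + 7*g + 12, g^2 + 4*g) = g + 4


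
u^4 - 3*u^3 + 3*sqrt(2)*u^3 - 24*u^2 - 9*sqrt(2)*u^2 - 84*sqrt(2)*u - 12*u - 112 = (u - 7)*(u + 4)*(u + sqrt(2))*(u + 2*sqrt(2))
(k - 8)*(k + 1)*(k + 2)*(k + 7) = k^4 + 2*k^3 - 57*k^2 - 170*k - 112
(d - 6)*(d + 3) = d^2 - 3*d - 18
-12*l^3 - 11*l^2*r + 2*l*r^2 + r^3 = (-3*l + r)*(l + r)*(4*l + r)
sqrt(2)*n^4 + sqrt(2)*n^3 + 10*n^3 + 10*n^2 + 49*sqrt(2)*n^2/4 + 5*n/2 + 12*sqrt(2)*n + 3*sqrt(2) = (n + 1/2)*(n + 2*sqrt(2))*(n + 3*sqrt(2))*(sqrt(2)*n + sqrt(2)/2)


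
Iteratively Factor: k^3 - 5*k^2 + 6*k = (k)*(k^2 - 5*k + 6) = k*(k - 3)*(k - 2)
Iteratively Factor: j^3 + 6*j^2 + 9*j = (j)*(j^2 + 6*j + 9) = j*(j + 3)*(j + 3)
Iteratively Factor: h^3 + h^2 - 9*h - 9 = (h + 1)*(h^2 - 9) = (h - 3)*(h + 1)*(h + 3)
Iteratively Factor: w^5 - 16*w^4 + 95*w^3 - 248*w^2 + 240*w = (w - 4)*(w^4 - 12*w^3 + 47*w^2 - 60*w) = (w - 5)*(w - 4)*(w^3 - 7*w^2 + 12*w) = w*(w - 5)*(w - 4)*(w^2 - 7*w + 12) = w*(w - 5)*(w - 4)*(w - 3)*(w - 4)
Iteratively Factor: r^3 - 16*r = (r)*(r^2 - 16) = r*(r - 4)*(r + 4)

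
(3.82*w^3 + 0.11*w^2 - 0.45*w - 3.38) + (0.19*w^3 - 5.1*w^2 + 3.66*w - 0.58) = 4.01*w^3 - 4.99*w^2 + 3.21*w - 3.96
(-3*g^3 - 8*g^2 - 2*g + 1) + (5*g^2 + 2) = -3*g^3 - 3*g^2 - 2*g + 3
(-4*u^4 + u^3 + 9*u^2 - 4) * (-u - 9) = 4*u^5 + 35*u^4 - 18*u^3 - 81*u^2 + 4*u + 36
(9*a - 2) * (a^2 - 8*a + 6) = 9*a^3 - 74*a^2 + 70*a - 12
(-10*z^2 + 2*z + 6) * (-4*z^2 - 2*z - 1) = 40*z^4 + 12*z^3 - 18*z^2 - 14*z - 6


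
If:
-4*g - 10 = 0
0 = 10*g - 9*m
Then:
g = -5/2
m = -25/9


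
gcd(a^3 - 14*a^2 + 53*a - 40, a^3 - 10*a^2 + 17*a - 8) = a^2 - 9*a + 8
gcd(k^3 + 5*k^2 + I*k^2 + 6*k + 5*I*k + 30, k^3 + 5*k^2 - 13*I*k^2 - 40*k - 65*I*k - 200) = k + 5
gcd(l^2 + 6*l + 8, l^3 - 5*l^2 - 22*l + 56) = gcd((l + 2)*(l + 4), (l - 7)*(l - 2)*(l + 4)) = l + 4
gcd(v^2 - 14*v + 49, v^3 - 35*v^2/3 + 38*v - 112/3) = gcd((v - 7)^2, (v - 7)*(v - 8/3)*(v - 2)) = v - 7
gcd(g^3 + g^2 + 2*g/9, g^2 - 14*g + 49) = 1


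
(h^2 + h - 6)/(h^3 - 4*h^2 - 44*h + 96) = (h + 3)/(h^2 - 2*h - 48)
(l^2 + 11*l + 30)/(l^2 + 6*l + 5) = (l + 6)/(l + 1)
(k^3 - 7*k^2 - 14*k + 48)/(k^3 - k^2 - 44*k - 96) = (k - 2)/(k + 4)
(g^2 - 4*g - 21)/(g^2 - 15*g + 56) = (g + 3)/(g - 8)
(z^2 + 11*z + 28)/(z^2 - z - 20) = (z + 7)/(z - 5)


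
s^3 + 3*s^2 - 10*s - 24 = (s - 3)*(s + 2)*(s + 4)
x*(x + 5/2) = x^2 + 5*x/2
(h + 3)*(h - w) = h^2 - h*w + 3*h - 3*w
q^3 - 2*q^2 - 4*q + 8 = (q - 2)^2*(q + 2)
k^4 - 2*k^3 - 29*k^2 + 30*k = k*(k - 6)*(k - 1)*(k + 5)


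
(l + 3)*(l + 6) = l^2 + 9*l + 18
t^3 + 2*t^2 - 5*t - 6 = (t - 2)*(t + 1)*(t + 3)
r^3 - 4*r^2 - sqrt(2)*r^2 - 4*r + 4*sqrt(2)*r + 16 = (r - 4)*(r - 2*sqrt(2))*(r + sqrt(2))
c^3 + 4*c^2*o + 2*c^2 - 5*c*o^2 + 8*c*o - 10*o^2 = (c + 2)*(c - o)*(c + 5*o)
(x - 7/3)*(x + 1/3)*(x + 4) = x^3 + 2*x^2 - 79*x/9 - 28/9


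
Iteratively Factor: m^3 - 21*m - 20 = (m + 1)*(m^2 - m - 20) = (m + 1)*(m + 4)*(m - 5)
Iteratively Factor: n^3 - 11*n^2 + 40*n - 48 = (n - 4)*(n^2 - 7*n + 12) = (n - 4)^2*(n - 3)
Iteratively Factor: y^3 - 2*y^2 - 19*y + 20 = (y + 4)*(y^2 - 6*y + 5) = (y - 5)*(y + 4)*(y - 1)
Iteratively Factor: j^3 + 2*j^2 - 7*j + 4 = (j + 4)*(j^2 - 2*j + 1) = (j - 1)*(j + 4)*(j - 1)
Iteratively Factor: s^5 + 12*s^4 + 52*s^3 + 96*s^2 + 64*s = (s + 2)*(s^4 + 10*s^3 + 32*s^2 + 32*s) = (s + 2)*(s + 4)*(s^3 + 6*s^2 + 8*s) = s*(s + 2)*(s + 4)*(s^2 + 6*s + 8) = s*(s + 2)*(s + 4)^2*(s + 2)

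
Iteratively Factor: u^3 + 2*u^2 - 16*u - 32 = (u + 4)*(u^2 - 2*u - 8) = (u + 2)*(u + 4)*(u - 4)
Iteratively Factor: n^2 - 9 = (n + 3)*(n - 3)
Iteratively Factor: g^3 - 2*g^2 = (g - 2)*(g^2) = g*(g - 2)*(g)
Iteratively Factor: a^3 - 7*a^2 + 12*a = (a - 3)*(a^2 - 4*a) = (a - 4)*(a - 3)*(a)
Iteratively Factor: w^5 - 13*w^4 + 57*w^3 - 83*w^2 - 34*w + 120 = (w - 4)*(w^4 - 9*w^3 + 21*w^2 + w - 30) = (w - 4)*(w - 2)*(w^3 - 7*w^2 + 7*w + 15) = (w - 4)*(w - 3)*(w - 2)*(w^2 - 4*w - 5) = (w - 4)*(w - 3)*(w - 2)*(w + 1)*(w - 5)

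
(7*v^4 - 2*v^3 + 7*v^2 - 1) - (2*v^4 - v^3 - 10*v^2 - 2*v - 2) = 5*v^4 - v^3 + 17*v^2 + 2*v + 1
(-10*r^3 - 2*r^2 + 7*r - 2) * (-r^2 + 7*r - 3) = 10*r^5 - 68*r^4 + 9*r^3 + 57*r^2 - 35*r + 6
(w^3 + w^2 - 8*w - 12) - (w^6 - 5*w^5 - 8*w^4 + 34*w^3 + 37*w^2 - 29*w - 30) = -w^6 + 5*w^5 + 8*w^4 - 33*w^3 - 36*w^2 + 21*w + 18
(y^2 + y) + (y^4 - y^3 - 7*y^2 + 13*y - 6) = y^4 - y^3 - 6*y^2 + 14*y - 6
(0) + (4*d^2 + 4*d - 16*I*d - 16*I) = 4*d^2 + 4*d - 16*I*d - 16*I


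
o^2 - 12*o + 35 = (o - 7)*(o - 5)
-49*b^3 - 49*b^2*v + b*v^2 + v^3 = (-7*b + v)*(b + v)*(7*b + v)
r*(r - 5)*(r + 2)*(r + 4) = r^4 + r^3 - 22*r^2 - 40*r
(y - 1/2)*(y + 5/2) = y^2 + 2*y - 5/4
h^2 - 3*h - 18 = (h - 6)*(h + 3)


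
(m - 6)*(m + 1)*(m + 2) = m^3 - 3*m^2 - 16*m - 12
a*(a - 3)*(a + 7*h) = a^3 + 7*a^2*h - 3*a^2 - 21*a*h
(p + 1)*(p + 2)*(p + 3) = p^3 + 6*p^2 + 11*p + 6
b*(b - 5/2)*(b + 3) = b^3 + b^2/2 - 15*b/2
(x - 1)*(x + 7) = x^2 + 6*x - 7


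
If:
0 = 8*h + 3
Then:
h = -3/8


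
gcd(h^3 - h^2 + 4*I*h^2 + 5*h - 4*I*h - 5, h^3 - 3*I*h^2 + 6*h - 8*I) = h - I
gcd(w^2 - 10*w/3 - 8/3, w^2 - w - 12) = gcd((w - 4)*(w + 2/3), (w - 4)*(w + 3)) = w - 4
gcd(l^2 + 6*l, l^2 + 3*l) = l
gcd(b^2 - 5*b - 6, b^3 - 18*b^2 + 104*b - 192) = b - 6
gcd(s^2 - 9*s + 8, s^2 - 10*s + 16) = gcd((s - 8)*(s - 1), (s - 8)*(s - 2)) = s - 8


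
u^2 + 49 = (u - 7*I)*(u + 7*I)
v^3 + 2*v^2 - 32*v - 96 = (v - 6)*(v + 4)^2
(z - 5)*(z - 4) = z^2 - 9*z + 20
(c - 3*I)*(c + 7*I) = c^2 + 4*I*c + 21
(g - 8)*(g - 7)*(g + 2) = g^3 - 13*g^2 + 26*g + 112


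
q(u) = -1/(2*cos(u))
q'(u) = -sin(u)/(2*cos(u)^2)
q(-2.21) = 0.84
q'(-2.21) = 1.13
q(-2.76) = 0.54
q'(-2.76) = 0.22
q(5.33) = -0.86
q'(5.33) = 1.22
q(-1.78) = 2.41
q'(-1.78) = 11.34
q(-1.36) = -2.39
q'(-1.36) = 11.17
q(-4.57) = 3.52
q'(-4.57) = -24.58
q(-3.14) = 0.50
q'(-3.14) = 0.00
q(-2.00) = 1.20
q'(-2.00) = 2.63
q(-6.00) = -0.52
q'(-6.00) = -0.15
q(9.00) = 0.55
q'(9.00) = -0.25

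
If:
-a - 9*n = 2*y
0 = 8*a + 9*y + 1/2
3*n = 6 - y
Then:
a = -325/34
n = -83/102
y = 287/34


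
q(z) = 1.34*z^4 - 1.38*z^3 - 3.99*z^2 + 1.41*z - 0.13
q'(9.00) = 3501.69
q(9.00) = 7475.09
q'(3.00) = 84.93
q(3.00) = 39.47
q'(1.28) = -4.35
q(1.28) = -4.16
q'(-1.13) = -2.59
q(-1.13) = -2.64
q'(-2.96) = -150.25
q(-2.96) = 99.39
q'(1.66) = 1.27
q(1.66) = -4.92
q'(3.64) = 176.01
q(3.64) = 120.82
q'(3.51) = 154.18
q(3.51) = 99.38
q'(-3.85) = -335.11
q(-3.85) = 308.46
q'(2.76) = 60.54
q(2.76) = 22.11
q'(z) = 5.36*z^3 - 4.14*z^2 - 7.98*z + 1.41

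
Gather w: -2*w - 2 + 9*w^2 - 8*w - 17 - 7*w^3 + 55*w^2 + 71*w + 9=-7*w^3 + 64*w^2 + 61*w - 10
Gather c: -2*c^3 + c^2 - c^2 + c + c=-2*c^3 + 2*c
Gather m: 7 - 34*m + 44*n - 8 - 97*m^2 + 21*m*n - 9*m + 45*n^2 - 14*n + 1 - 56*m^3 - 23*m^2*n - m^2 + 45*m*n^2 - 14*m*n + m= -56*m^3 + m^2*(-23*n - 98) + m*(45*n^2 + 7*n - 42) + 45*n^2 + 30*n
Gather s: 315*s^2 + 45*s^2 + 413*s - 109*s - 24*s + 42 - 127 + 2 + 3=360*s^2 + 280*s - 80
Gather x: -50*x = -50*x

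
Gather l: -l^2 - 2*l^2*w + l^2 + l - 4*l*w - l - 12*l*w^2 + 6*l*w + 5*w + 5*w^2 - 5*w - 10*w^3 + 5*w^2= -2*l^2*w + l*(-12*w^2 + 2*w) - 10*w^3 + 10*w^2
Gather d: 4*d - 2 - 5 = 4*d - 7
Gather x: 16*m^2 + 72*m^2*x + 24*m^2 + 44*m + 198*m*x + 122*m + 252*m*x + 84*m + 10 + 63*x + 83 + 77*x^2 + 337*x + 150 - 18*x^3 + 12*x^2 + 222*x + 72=40*m^2 + 250*m - 18*x^3 + 89*x^2 + x*(72*m^2 + 450*m + 622) + 315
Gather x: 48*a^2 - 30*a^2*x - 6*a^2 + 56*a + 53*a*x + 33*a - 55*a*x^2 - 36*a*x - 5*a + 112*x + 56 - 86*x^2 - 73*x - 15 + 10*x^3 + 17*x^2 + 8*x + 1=42*a^2 + 84*a + 10*x^3 + x^2*(-55*a - 69) + x*(-30*a^2 + 17*a + 47) + 42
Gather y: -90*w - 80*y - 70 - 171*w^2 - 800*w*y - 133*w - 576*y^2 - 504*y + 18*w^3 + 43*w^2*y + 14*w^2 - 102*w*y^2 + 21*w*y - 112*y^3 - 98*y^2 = 18*w^3 - 157*w^2 - 223*w - 112*y^3 + y^2*(-102*w - 674) + y*(43*w^2 - 779*w - 584) - 70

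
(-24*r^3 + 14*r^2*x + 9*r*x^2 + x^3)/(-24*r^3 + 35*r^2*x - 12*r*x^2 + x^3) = (24*r^2 + 10*r*x + x^2)/(24*r^2 - 11*r*x + x^2)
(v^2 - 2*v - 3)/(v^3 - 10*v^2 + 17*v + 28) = (v - 3)/(v^2 - 11*v + 28)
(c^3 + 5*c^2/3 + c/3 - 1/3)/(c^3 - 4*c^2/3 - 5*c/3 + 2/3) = (c + 1)/(c - 2)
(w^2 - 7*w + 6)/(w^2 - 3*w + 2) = (w - 6)/(w - 2)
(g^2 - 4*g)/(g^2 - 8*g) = (g - 4)/(g - 8)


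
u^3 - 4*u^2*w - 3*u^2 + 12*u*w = u*(u - 3)*(u - 4*w)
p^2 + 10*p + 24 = (p + 4)*(p + 6)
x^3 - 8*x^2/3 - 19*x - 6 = (x - 6)*(x + 1/3)*(x + 3)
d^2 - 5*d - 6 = (d - 6)*(d + 1)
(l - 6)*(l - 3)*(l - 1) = l^3 - 10*l^2 + 27*l - 18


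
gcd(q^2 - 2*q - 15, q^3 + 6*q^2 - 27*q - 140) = q - 5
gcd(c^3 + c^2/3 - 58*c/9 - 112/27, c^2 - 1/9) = 1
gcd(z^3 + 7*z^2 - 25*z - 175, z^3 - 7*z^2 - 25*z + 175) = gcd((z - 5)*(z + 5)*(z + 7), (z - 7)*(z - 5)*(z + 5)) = z^2 - 25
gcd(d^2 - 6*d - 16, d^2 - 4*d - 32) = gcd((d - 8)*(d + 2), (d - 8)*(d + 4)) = d - 8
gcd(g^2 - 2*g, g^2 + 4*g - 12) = g - 2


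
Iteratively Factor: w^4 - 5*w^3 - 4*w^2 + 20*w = (w - 5)*(w^3 - 4*w) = w*(w - 5)*(w^2 - 4) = w*(w - 5)*(w - 2)*(w + 2)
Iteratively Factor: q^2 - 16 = (q + 4)*(q - 4)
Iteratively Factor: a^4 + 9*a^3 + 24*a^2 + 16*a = (a + 4)*(a^3 + 5*a^2 + 4*a) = (a + 1)*(a + 4)*(a^2 + 4*a) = a*(a + 1)*(a + 4)*(a + 4)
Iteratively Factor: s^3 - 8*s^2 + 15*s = (s - 3)*(s^2 - 5*s) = s*(s - 3)*(s - 5)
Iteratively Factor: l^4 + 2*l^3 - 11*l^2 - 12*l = (l + 1)*(l^3 + l^2 - 12*l) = (l - 3)*(l + 1)*(l^2 + 4*l) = l*(l - 3)*(l + 1)*(l + 4)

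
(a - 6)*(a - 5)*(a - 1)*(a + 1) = a^4 - 11*a^3 + 29*a^2 + 11*a - 30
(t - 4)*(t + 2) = t^2 - 2*t - 8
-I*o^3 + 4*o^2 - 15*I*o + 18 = (o - 3*I)*(o + 6*I)*(-I*o + 1)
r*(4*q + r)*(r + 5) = 4*q*r^2 + 20*q*r + r^3 + 5*r^2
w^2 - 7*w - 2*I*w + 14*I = (w - 7)*(w - 2*I)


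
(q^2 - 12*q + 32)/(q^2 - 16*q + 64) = (q - 4)/(q - 8)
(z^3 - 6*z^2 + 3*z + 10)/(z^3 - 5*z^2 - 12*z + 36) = (z^2 - 4*z - 5)/(z^2 - 3*z - 18)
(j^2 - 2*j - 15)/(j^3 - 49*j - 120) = (j - 5)/(j^2 - 3*j - 40)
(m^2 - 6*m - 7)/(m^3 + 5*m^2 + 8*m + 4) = (m - 7)/(m^2 + 4*m + 4)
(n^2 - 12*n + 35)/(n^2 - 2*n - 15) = (n - 7)/(n + 3)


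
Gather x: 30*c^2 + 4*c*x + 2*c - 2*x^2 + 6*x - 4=30*c^2 + 2*c - 2*x^2 + x*(4*c + 6) - 4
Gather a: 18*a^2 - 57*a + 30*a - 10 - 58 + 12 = 18*a^2 - 27*a - 56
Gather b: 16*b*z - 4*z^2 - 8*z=16*b*z - 4*z^2 - 8*z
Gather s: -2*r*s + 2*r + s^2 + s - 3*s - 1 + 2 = 2*r + s^2 + s*(-2*r - 2) + 1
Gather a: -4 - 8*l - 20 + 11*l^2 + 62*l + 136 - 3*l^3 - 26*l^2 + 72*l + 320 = -3*l^3 - 15*l^2 + 126*l + 432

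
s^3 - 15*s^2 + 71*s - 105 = (s - 7)*(s - 5)*(s - 3)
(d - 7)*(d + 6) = d^2 - d - 42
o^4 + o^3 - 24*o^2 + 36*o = o*(o - 3)*(o - 2)*(o + 6)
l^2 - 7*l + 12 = (l - 4)*(l - 3)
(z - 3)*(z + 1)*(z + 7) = z^3 + 5*z^2 - 17*z - 21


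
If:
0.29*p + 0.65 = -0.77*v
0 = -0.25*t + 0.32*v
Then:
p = -2.6551724137931*v - 2.24137931034483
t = 1.28*v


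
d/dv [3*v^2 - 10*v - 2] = 6*v - 10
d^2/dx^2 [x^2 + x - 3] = 2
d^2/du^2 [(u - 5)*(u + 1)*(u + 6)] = 6*u + 4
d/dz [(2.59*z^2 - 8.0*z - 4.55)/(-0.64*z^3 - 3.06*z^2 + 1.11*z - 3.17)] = (1.6576*z^4 - 10.24*z^3 - 30.3411*z^2 - 44.2666*z + 30.4105)/(0.4096*z^6 + 3.9168*z^5 + 7.9428*z^4 - 2.7356*z^3 + 20.6325*z^2 - 7.0374*z + 10.0489)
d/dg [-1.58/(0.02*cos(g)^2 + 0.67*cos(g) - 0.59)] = -(0.0632*cos(g) + 1.0586)*sin(g)/(0.02*cos(g)^2 + 0.67*cos(g) - 0.59)^2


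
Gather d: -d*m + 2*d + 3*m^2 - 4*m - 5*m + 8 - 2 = d*(2 - m) + 3*m^2 - 9*m + 6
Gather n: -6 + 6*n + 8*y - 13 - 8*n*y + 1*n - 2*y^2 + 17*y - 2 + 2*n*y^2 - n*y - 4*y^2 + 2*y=n*(2*y^2 - 9*y + 7) - 6*y^2 + 27*y - 21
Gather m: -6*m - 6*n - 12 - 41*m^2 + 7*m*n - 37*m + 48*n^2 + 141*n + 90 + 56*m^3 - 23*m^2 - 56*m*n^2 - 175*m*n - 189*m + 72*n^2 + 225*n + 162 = 56*m^3 - 64*m^2 + m*(-56*n^2 - 168*n - 232) + 120*n^2 + 360*n + 240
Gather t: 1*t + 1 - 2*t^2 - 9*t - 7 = -2*t^2 - 8*t - 6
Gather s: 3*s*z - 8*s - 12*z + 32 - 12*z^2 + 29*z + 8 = s*(3*z - 8) - 12*z^2 + 17*z + 40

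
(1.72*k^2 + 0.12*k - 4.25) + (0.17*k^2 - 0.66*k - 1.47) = 1.89*k^2 - 0.54*k - 5.72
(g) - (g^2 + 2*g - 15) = -g^2 - g + 15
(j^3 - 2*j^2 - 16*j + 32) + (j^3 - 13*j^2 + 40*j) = 2*j^3 - 15*j^2 + 24*j + 32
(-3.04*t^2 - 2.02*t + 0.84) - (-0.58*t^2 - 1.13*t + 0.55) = -2.46*t^2 - 0.89*t + 0.29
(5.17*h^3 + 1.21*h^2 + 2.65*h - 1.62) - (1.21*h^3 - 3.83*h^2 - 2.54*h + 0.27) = 3.96*h^3 + 5.04*h^2 + 5.19*h - 1.89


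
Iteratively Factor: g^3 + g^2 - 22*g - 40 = (g + 2)*(g^2 - g - 20) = (g - 5)*(g + 2)*(g + 4)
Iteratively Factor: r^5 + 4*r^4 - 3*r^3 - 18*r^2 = (r + 3)*(r^4 + r^3 - 6*r^2) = (r - 2)*(r + 3)*(r^3 + 3*r^2) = r*(r - 2)*(r + 3)*(r^2 + 3*r) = r^2*(r - 2)*(r + 3)*(r + 3)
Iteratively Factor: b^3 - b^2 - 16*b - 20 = (b + 2)*(b^2 - 3*b - 10) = (b + 2)^2*(b - 5)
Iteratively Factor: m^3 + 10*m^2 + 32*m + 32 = (m + 2)*(m^2 + 8*m + 16) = (m + 2)*(m + 4)*(m + 4)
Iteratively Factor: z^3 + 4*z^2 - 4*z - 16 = (z + 2)*(z^2 + 2*z - 8) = (z - 2)*(z + 2)*(z + 4)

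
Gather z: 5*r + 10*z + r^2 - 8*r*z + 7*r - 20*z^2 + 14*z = r^2 + 12*r - 20*z^2 + z*(24 - 8*r)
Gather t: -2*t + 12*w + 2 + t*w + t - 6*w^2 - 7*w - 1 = t*(w - 1) - 6*w^2 + 5*w + 1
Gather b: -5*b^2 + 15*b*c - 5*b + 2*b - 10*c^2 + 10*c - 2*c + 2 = -5*b^2 + b*(15*c - 3) - 10*c^2 + 8*c + 2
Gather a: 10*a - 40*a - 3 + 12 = 9 - 30*a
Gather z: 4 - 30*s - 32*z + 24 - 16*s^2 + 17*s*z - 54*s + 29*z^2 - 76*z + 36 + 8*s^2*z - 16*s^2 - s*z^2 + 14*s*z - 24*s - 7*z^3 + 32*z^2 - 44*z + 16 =-32*s^2 - 108*s - 7*z^3 + z^2*(61 - s) + z*(8*s^2 + 31*s - 152) + 80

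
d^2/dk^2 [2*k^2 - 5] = 4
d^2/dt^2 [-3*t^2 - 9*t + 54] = -6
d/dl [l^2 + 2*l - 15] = 2*l + 2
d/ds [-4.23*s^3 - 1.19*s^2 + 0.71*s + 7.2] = -12.69*s^2 - 2.38*s + 0.71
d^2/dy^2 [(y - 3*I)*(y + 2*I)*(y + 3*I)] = 6*y + 4*I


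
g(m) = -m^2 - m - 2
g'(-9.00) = 17.00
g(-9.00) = -74.00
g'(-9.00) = 17.00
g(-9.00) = -74.00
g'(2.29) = -5.58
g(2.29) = -9.53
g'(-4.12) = 7.24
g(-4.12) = -14.85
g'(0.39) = -1.78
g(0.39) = -2.54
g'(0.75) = -2.50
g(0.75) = -3.31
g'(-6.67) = 12.34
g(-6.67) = -39.82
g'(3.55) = -8.10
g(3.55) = -18.15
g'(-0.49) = -0.02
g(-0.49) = -1.75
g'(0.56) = -2.12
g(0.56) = -2.87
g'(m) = -2*m - 1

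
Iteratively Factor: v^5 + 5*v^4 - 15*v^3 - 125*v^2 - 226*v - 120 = (v + 2)*(v^4 + 3*v^3 - 21*v^2 - 83*v - 60) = (v - 5)*(v + 2)*(v^3 + 8*v^2 + 19*v + 12) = (v - 5)*(v + 2)*(v + 4)*(v^2 + 4*v + 3) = (v - 5)*(v + 2)*(v + 3)*(v + 4)*(v + 1)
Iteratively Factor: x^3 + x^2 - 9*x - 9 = (x - 3)*(x^2 + 4*x + 3) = (x - 3)*(x + 1)*(x + 3)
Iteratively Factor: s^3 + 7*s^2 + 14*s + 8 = (s + 1)*(s^2 + 6*s + 8) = (s + 1)*(s + 2)*(s + 4)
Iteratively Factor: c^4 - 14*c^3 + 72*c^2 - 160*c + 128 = (c - 4)*(c^3 - 10*c^2 + 32*c - 32) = (c - 4)*(c - 2)*(c^2 - 8*c + 16) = (c - 4)^2*(c - 2)*(c - 4)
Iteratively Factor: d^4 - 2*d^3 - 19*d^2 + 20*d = (d - 5)*(d^3 + 3*d^2 - 4*d) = (d - 5)*(d - 1)*(d^2 + 4*d) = d*(d - 5)*(d - 1)*(d + 4)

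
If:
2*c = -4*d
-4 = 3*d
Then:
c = 8/3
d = -4/3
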